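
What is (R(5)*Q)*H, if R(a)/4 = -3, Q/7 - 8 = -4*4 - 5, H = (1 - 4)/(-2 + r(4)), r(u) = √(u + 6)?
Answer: -1092 - 546*√10 ≈ -2818.6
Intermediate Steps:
r(u) = √(6 + u)
H = -3/(-2 + √10) (H = (1 - 4)/(-2 + √(6 + 4)) = -3/(-2 + √10) ≈ -2.5811)
Q = -91 (Q = 56 + 7*(-4*4 - 5) = 56 + 7*(-16 - 5) = 56 + 7*(-21) = 56 - 147 = -91)
R(a) = -12 (R(a) = 4*(-3) = -12)
(R(5)*Q)*H = (-12*(-91))*(-1 - √10/2) = 1092*(-1 - √10/2) = -1092 - 546*√10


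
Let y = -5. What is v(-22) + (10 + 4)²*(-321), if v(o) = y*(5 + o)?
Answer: -62831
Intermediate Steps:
v(o) = -25 - 5*o (v(o) = -5*(5 + o) = -25 - 5*o)
v(-22) + (10 + 4)²*(-321) = (-25 - 5*(-22)) + (10 + 4)²*(-321) = (-25 + 110) + 14²*(-321) = 85 + 196*(-321) = 85 - 62916 = -62831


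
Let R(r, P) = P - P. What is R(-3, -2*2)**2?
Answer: 0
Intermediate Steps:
R(r, P) = 0
R(-3, -2*2)**2 = 0**2 = 0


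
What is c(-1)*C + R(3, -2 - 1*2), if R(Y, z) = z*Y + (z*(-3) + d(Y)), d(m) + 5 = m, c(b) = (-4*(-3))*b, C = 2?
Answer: -26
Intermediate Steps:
c(b) = 12*b
d(m) = -5 + m
R(Y, z) = -5 + Y - 3*z + Y*z (R(Y, z) = z*Y + (z*(-3) + (-5 + Y)) = Y*z + (-3*z + (-5 + Y)) = Y*z + (-5 + Y - 3*z) = -5 + Y - 3*z + Y*z)
c(-1)*C + R(3, -2 - 1*2) = (12*(-1))*2 + (-5 + 3 - 3*(-2 - 1*2) + 3*(-2 - 1*2)) = -12*2 + (-5 + 3 - 3*(-2 - 2) + 3*(-2 - 2)) = -24 + (-5 + 3 - 3*(-4) + 3*(-4)) = -24 + (-5 + 3 + 12 - 12) = -24 - 2 = -26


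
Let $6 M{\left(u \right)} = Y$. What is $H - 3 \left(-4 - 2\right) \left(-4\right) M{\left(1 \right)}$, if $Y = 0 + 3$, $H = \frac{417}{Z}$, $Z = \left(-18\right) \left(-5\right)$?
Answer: $- \frac{834}{5} \approx -166.8$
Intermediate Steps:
$Z = 90$
$H = \frac{139}{30}$ ($H = \frac{417}{90} = 417 \cdot \frac{1}{90} = \frac{139}{30} \approx 4.6333$)
$Y = 3$
$M{\left(u \right)} = \frac{1}{2}$ ($M{\left(u \right)} = \frac{1}{6} \cdot 3 = \frac{1}{2}$)
$H - 3 \left(-4 - 2\right) \left(-4\right) M{\left(1 \right)} = \frac{139 - 3 \left(-4 - 2\right) \left(-4\right) \frac{1}{2}}{30} = \frac{139 \left(-3\right) \left(-6\right) \left(-4\right) \frac{1}{2}}{30} = \frac{139 \cdot 18 \left(-4\right) \frac{1}{2}}{30} = \frac{139 \left(\left(-72\right) \frac{1}{2}\right)}{30} = \frac{139}{30} \left(-36\right) = - \frac{834}{5}$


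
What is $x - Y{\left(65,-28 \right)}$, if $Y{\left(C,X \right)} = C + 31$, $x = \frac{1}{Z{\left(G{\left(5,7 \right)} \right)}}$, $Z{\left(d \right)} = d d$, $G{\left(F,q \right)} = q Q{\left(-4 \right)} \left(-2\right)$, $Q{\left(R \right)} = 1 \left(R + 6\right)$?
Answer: $- \frac{75263}{784} \approx -95.999$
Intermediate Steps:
$Q{\left(R \right)} = 6 + R$ ($Q{\left(R \right)} = 1 \left(6 + R\right) = 6 + R$)
$G{\left(F,q \right)} = - 4 q$ ($G{\left(F,q \right)} = q \left(6 - 4\right) \left(-2\right) = q 2 \left(-2\right) = 2 q \left(-2\right) = - 4 q$)
$Z{\left(d \right)} = d^{2}$
$x = \frac{1}{784}$ ($x = \frac{1}{\left(\left(-4\right) 7\right)^{2}} = \frac{1}{\left(-28\right)^{2}} = \frac{1}{784} \approx 0.0012755$)
$Y{\left(C,X \right)} = 31 + C$
$x - Y{\left(65,-28 \right)} = \frac{1}{784} - \left(31 + 65\right) = \frac{1}{784} - 96 = - \frac{75263}{784}$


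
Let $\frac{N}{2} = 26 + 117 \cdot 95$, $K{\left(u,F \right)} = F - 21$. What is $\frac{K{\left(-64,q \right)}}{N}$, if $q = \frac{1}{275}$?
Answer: $- \frac{2887}{3063775} \approx -0.0009423$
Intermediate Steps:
$q = \frac{1}{275} \approx 0.0036364$
$K{\left(u,F \right)} = -21 + F$
$N = 22282$ ($N = 2 \left(26 + 117 \cdot 95\right) = 2 \left(26 + 11115\right) = 2 \cdot 11141 = 22282$)
$\frac{K{\left(-64,q \right)}}{N} = \frac{-21 + \frac{1}{275}}{22282} = \left(- \frac{5774}{275}\right) \frac{1}{22282} = - \frac{2887}{3063775}$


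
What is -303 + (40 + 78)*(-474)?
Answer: -56235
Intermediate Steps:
-303 + (40 + 78)*(-474) = -303 + 118*(-474) = -303 - 55932 = -56235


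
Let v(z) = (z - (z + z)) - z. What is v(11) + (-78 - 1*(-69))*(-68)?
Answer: 590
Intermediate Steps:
v(z) = -2*z (v(z) = (z - 2*z) - z = -z - z = -2*z)
v(11) + (-78 - 1*(-69))*(-68) = -2*11 + (-78 - 1*(-69))*(-68) = -22 + (-78 + 69)*(-68) = -22 - 9*(-68) = -22 + 612 = 590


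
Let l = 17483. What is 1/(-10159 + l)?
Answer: 1/7324 ≈ 0.00013654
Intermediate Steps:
1/(-10159 + l) = 1/(-10159 + 17483) = 1/7324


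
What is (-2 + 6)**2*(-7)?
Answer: -112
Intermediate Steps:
(-2 + 6)**2*(-7) = 4**2*(-7) = 16*(-7) = -112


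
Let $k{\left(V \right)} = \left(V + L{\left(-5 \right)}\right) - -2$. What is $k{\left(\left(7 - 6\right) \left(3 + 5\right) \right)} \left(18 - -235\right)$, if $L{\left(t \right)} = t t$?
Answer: $8855$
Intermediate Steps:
$L{\left(t \right)} = t^{2}$
$k{\left(V \right)} = 27 + V$ ($k{\left(V \right)} = \left(V + \left(-5\right)^{2}\right) - -2 = \left(V + 25\right) + 2 = \left(25 + V\right) + 2 = 27 + V$)
$k{\left(\left(7 - 6\right) \left(3 + 5\right) \right)} \left(18 - -235\right) = \left(27 + \left(7 - 6\right) \left(3 + 5\right)\right) \left(18 - -235\right) = \left(27 + 1 \cdot 8\right) \left(18 + 235\right) = \left(27 + 8\right) 253 = 35 \cdot 253 = 8855$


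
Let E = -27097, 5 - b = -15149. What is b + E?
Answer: -11943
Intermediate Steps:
b = 15154 (b = 5 - 1*(-15149) = 5 + 15149 = 15154)
b + E = 15154 - 27097 = -11943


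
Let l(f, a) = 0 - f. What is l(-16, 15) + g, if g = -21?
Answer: -5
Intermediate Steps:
l(f, a) = -f
l(-16, 15) + g = -1*(-16) - 21 = 16 - 21 = -5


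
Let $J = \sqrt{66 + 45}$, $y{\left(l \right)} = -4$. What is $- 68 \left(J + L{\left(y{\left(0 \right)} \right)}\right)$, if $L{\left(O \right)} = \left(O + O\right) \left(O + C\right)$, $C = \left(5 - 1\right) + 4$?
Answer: $2176 - 68 \sqrt{111} \approx 1459.6$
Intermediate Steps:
$C = 8$ ($C = 4 + 4 = 8$)
$J = \sqrt{111} \approx 10.536$
$L{\left(O \right)} = 2 O \left(8 + O\right)$ ($L{\left(O \right)} = \left(O + O\right) \left(O + 8\right) = 2 O \left(8 + O\right)$)
$- 68 \left(J + L{\left(y{\left(0 \right)} \right)}\right) = - 68 \left(\sqrt{111} + 2 \left(-4\right) \left(8 - 4\right)\right) = - 68 \left(\sqrt{111} + 2 \left(-4\right) 4\right) = - 68 \left(\sqrt{111} - 32\right) = - 68 \left(-32 + \sqrt{111}\right) = 2176 - 68 \sqrt{111}$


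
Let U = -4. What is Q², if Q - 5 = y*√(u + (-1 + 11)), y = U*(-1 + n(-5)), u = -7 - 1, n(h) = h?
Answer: 1177 + 240*√2 ≈ 1516.4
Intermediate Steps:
u = -8
y = 24 (y = -4*(-1 - 5) = -4*(-6) = 24)
Q = 5 + 24*√2 (Q = 5 + 24*√(-8 + (-1 + 11)) = 5 + 24*√(-8 + 10) = 5 + 24*√2 ≈ 38.941)
Q² = (5 + 24*√2)²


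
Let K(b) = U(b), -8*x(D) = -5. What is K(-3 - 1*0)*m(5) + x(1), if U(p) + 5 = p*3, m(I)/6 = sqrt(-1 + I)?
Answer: -1339/8 ≈ -167.38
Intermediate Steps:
x(D) = 5/8 (x(D) = -1/8*(-5) = 5/8)
m(I) = 6*sqrt(-1 + I)
U(p) = -5 + 3*p (U(p) = -5 + p*3 = -5 + 3*p)
K(b) = -5 + 3*b
K(-3 - 1*0)*m(5) + x(1) = (-5 + 3*(-3 - 1*0))*(6*sqrt(-1 + 5)) + 5/8 = (-5 + 3*(-3 + 0))*(6*sqrt(4)) + 5/8 = (-5 + 3*(-3))*(6*2) + 5/8 = (-5 - 9)*12 + 5/8 = -14*12 + 5/8 = -168 + 5/8 = -1339/8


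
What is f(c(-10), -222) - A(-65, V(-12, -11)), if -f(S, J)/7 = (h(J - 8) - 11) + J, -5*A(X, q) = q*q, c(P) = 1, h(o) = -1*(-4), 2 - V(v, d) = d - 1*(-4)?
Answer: 8096/5 ≈ 1619.2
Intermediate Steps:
V(v, d) = -2 - d (V(v, d) = 2 - (d - 1*(-4)) = 2 - (d + 4) = 2 - (4 + d) = 2 + (-4 - d) = -2 - d)
h(o) = 4
A(X, q) = -q**2/5 (A(X, q) = -q*q/5 = -q**2/5)
f(S, J) = 49 - 7*J (f(S, J) = -7*((4 - 11) + J) = -7*(-7 + J) = 49 - 7*J)
f(c(-10), -222) - A(-65, V(-12, -11)) = (49 - 7*(-222)) - (-1)*(-2 - 1*(-11))**2/5 = (49 + 1554) - (-1)*(-2 + 11)**2/5 = 1603 - (-1)*9**2/5 = 1603 - (-1)*81/5 = 1603 - 1*(-81/5) = 1603 + 81/5 = 8096/5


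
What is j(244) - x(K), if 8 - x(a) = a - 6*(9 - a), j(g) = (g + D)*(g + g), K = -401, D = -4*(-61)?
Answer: 235275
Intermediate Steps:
D = 244
j(g) = 2*g*(244 + g) (j(g) = (g + 244)*(g + g) = (244 + g)*(2*g) = 2*g*(244 + g))
x(a) = 62 - 7*a (x(a) = 8 - (a - 6*(9 - a)) = 8 - (a + (-54 + 6*a)) = 8 - (-54 + 7*a) = 8 + (54 - 7*a) = 62 - 7*a)
j(244) - x(K) = 2*244*(244 + 244) - (62 - 7*(-401)) = 2*244*488 - (62 + 2807) = 238144 - 1*2869 = 238144 - 2869 = 235275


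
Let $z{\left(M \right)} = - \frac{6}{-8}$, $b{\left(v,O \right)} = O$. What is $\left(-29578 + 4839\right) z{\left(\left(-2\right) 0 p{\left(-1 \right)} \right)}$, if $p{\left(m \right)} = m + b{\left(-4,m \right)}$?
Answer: $- \frac{74217}{4} \approx -18554.0$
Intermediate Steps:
$p{\left(m \right)} = 2 m$ ($p{\left(m \right)} = m + m = 2 m$)
$z{\left(M \right)} = \frac{3}{4}$ ($z{\left(M \right)} = \left(-6\right) \left(- \frac{1}{8}\right) = \frac{3}{4}$)
$\left(-29578 + 4839\right) z{\left(\left(-2\right) 0 p{\left(-1 \right)} \right)} = \left(-29578 + 4839\right) \frac{3}{4} = \left(-24739\right) \frac{3}{4} = - \frac{74217}{4}$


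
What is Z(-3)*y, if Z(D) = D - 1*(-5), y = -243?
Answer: -486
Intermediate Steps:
Z(D) = 5 + D (Z(D) = D + 5 = 5 + D)
Z(-3)*y = (5 - 3)*(-243) = 2*(-243) = -486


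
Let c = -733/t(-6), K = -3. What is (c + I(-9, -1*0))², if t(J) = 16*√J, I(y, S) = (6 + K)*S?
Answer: -537289/1536 ≈ -349.80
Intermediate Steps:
I(y, S) = 3*S (I(y, S) = (6 - 3)*S = 3*S)
c = 733*I*√6/96 (c = -733*(-I*√6/96) = -(-733)*I*√6/96 = 733*I*√6/96 ≈ 18.703*I)
(c + I(-9, -1*0))² = (733*I*√6/96 + 3*(-1*0))² = (733*I*√6/96 + 3*0)² = (733*I*√6/96 + 0)² = (733*I*√6/96)² = -537289/1536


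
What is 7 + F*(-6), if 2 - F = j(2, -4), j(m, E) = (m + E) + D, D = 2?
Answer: -5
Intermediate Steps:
j(m, E) = 2 + E + m (j(m, E) = (m + E) + 2 = (E + m) + 2 = 2 + E + m)
F = 2 (F = 2 - (2 - 4 + 2) = 2 - 1*0 = 2 + 0 = 2)
7 + F*(-6) = 7 + 2*(-6) = 7 - 12 = -5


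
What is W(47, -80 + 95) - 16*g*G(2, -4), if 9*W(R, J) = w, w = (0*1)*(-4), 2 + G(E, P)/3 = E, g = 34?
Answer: 0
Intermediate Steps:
G(E, P) = -6 + 3*E
w = 0 (w = 0*(-4) = 0)
W(R, J) = 0 (W(R, J) = (⅑)*0 = 0)
W(47, -80 + 95) - 16*g*G(2, -4) = 0 - 16*34*(-6 + 3*2) = 0 - 544*(-6 + 6) = 0 - 544*0 = 0 - 1*0 = 0 + 0 = 0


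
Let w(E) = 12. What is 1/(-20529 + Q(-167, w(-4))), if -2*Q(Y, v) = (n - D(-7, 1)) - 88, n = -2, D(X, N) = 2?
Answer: -1/20483 ≈ -4.8821e-5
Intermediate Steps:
Q(Y, v) = 46 (Q(Y, v) = -((-2 - 1*2) - 88)/2 = -((-2 - 2) - 88)/2 = -(-4 - 88)/2 = -½*(-92) = 46)
1/(-20529 + Q(-167, w(-4))) = 1/(-20529 + 46) = 1/(-20483) = -1/20483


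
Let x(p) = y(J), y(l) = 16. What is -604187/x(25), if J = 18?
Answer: -604187/16 ≈ -37762.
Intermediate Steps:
x(p) = 16
-604187/x(25) = -604187/16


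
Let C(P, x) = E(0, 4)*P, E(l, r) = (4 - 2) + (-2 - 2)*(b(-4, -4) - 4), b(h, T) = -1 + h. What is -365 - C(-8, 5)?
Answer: -61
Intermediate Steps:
E(l, r) = 38 (E(l, r) = (4 - 2) + (-2 - 2)*((-1 - 4) - 4) = 2 - 4*(-5 - 4) = 2 - 4*(-9) = 2 + 36 = 38)
C(P, x) = 38*P
-365 - C(-8, 5) = -365 - 38*(-8) = -365 - 1*(-304) = -365 + 304 = -61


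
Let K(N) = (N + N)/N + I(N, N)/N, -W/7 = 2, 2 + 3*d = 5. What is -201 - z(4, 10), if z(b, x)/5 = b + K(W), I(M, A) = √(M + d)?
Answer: -231 + 5*I*√13/14 ≈ -231.0 + 1.2877*I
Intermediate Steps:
d = 1 (d = -⅔ + (⅓)*5 = -⅔ + 5/3 = 1)
I(M, A) = √(1 + M) (I(M, A) = √(M + 1) = √(1 + M))
W = -14 (W = -7*2 = -14)
K(N) = 2 + √(1 + N)/N (K(N) = (N + N)/N + √(1 + N)/N = (2*N)/N + √(1 + N)/N = 2 + √(1 + N)/N)
z(b, x) = 10 + 5*b - 5*I*√13/14 (z(b, x) = 5*(b + (2 + √(1 - 14)/(-14))) = 5*(b + (2 - I*√13/14)) = 5*(2 + b - I*√13/14) = 10 + 5*b - 5*I*√13/14)
-201 - z(4, 10) = -201 - (10 + 5*4 - 5*I*√13/14) = -201 - (10 + 20 - 5*I*√13/14) = -201 - (30 - 5*I*√13/14) = -201 + (-30 + 5*I*√13/14) = -231 + 5*I*√13/14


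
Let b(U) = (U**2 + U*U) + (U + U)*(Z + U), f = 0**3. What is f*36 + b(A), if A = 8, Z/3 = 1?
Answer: 304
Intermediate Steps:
Z = 3 (Z = 3*1 = 3)
f = 0
b(U) = 2*U**2 + 2*U*(3 + U) (b(U) = (U**2 + U*U) + (U + U)*(3 + U) = (U**2 + U**2) + (2*U)*(3 + U) = 2*U**2 + 2*U*(3 + U))
f*36 + b(A) = 0*36 + 2*8*(3 + 2*8) = 0 + 2*8*(3 + 16) = 0 + 2*8*19 = 0 + 304 = 304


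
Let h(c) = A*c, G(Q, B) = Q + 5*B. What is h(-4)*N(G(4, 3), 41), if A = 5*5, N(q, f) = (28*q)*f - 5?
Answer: -2180700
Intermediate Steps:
N(q, f) = -5 + 28*f*q (N(q, f) = 28*f*q - 5 = -5 + 28*f*q)
A = 25
h(c) = 25*c
h(-4)*N(G(4, 3), 41) = (25*(-4))*(-5 + 28*41*(4 + 5*3)) = -100*(-5 + 28*41*(4 + 15)) = -100*(-5 + 28*41*19) = -100*(-5 + 21812) = -100*21807 = -2180700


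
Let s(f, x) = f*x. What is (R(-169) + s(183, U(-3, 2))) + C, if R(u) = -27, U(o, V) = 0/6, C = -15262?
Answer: -15289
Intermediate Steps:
U(o, V) = 0 (U(o, V) = 0*(⅙) = 0)
(R(-169) + s(183, U(-3, 2))) + C = (-27 + 183*0) - 15262 = (-27 + 0) - 15262 = -27 - 15262 = -15289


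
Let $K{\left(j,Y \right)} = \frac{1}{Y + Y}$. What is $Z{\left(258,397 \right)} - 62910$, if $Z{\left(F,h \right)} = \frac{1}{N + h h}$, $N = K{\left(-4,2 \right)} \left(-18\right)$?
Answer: $- \frac{19829798188}{315209} \approx -62910.0$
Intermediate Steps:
$K{\left(j,Y \right)} = \frac{1}{2 Y}$
$N = - \frac{9}{2}$ ($N = \frac{1}{2 \cdot 2} \left(-18\right) = \frac{1}{2} \cdot \frac{1}{2} \left(-18\right) = \frac{1}{4} \left(-18\right) = - \frac{9}{2} \approx -4.5$)
$Z{\left(F,h \right)} = \frac{1}{- \frac{9}{2} + h^{2}}$ ($Z{\left(F,h \right)} = \frac{1}{- \frac{9}{2} + h h} = \frac{1}{- \frac{9}{2} + h^{2}}$)
$Z{\left(258,397 \right)} - 62910 = \frac{2}{-9 + 2 \cdot 397^{2}} - 62910 = \frac{2}{-9 + 2 \cdot 157609} - 62910 = \frac{2}{-9 + 315218} - 62910 = \frac{2}{315209} - 62910 = - \frac{19829798188}{315209}$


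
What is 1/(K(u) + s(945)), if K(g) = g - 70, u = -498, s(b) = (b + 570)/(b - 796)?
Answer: -149/83117 ≈ -0.0017927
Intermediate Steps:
s(b) = (570 + b)/(-796 + b)
K(g) = -70 + g
1/(K(u) + s(945)) = 1/((-70 - 498) + (570 + 945)/(-796 + 945)) = 1/(-568 + 1515/149) = 1/(-83117/149) = -149/83117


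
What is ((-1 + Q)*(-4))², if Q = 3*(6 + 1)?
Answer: 6400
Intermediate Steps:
Q = 21 (Q = 3*7 = 21)
((-1 + Q)*(-4))² = ((-1 + 21)*(-4))² = (20*(-4))² = (-80)² = 6400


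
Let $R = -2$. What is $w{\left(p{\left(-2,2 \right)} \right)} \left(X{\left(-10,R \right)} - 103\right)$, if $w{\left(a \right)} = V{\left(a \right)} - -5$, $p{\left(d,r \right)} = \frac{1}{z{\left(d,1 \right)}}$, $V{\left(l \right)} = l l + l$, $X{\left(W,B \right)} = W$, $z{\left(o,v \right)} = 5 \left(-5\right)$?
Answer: $- \frac{350413}{625} \approx -560.66$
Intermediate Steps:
$z{\left(o,v \right)} = -25$
$V{\left(l \right)} = l + l^{2}$ ($V{\left(l \right)} = l^{2} + l = l + l^{2}$)
$p{\left(d,r \right)} = - \frac{1}{25}$ ($p{\left(d,r \right)} = \frac{1}{-25} = - \frac{1}{25}$)
$w{\left(a \right)} = 5 + a \left(1 + a\right)$ ($w{\left(a \right)} = a \left(1 + a\right) - -5 = a \left(1 + a\right) + 5 = 5 + a \left(1 + a\right)$)
$w{\left(p{\left(-2,2 \right)} \right)} \left(X{\left(-10,R \right)} - 103\right) = \left(5 - \frac{1 - \frac{1}{25}}{25}\right) \left(-10 - 103\right) = \left(5 - \frac{24}{625}\right) \left(-113\right) = \frac{3101}{625} \left(-113\right) = - \frac{350413}{625}$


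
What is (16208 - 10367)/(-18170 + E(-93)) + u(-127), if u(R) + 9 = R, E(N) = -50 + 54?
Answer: -2476417/18166 ≈ -136.32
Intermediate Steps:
E(N) = 4
u(R) = -9 + R
(16208 - 10367)/(-18170 + E(-93)) + u(-127) = (16208 - 10367)/(-18170 + 4) + (-9 - 127) = 5841/(-18166) - 136 = 5841*(-1/18166) - 136 = -5841/18166 - 136 = -2476417/18166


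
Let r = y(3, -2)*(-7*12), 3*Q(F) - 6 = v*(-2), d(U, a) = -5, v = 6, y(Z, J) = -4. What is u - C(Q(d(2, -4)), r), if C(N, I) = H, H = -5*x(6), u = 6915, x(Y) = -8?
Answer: 6875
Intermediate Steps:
H = 40 (H = -5*(-8) = 40)
Q(F) = -2 (Q(F) = 2 + (6*(-2))/3 = 2 + (1/3)*(-12) = 2 - 4 = -2)
r = 336 (r = -(-28)*12 = -4*(-84) = 336)
C(N, I) = 40
u - C(Q(d(2, -4)), r) = 6915 - 1*40 = 6915 - 40 = 6875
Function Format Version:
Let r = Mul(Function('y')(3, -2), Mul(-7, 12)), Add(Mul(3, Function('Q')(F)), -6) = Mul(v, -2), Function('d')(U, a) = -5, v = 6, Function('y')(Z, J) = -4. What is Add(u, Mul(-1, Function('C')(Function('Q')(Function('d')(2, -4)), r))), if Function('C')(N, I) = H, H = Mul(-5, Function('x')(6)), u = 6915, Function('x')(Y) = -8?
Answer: 6875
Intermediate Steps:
H = 40 (H = Mul(-5, -8) = 40)
Function('Q')(F) = -2 (Function('Q')(F) = Add(2, Mul(Rational(1, 3), Mul(6, -2))) = Add(2, Mul(Rational(1, 3), -12)) = Add(2, -4) = -2)
r = 336 (r = Mul(-4, Mul(-7, 12)) = Mul(-4, -84) = 336)
Function('C')(N, I) = 40
Add(u, Mul(-1, Function('C')(Function('Q')(Function('d')(2, -4)), r))) = Add(6915, Mul(-1, 40)) = Add(6915, -40) = 6875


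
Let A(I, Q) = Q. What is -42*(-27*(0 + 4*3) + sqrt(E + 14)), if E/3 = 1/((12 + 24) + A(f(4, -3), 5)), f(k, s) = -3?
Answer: 13608 - 42*sqrt(23657)/41 ≈ 13450.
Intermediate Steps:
E = 3/41 (E = 3/((12 + 24) + 5) = 3/(36 + 5) = 3/41 ≈ 0.073171)
-42*(-27*(0 + 4*3) + sqrt(E + 14)) = -42*(-27*(0 + 4*3) + sqrt(3/41 + 14)) = -42*(-27*(0 + 12) + sqrt(577/41)) = -42*(-27*12 + sqrt(23657)/41) = -42*(-324 + sqrt(23657)/41) = 13608 - 42*sqrt(23657)/41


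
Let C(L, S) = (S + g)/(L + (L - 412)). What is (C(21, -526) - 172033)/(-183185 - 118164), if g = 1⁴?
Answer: 12730337/22299826 ≈ 0.57087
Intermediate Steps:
g = 1
C(L, S) = (1 + S)/(-412 + 2*L) (C(L, S) = (S + 1)/(L + (L - 412)) = (1 + S)/(L + (-412 + L)) = (1 + S)/(-412 + 2*L))
(C(21, -526) - 172033)/(-183185 - 118164) = ((1 - 526)/(2*(-206 + 21)) - 172033)/(-183185 - 118164) = ((½)*(-525)/(-185) - 172033)/(-301349) = ((½)*(-1/185)*(-525) - 172033)*(-1/301349) = (105/74 - 172033)*(-1/301349) = -12730337/74*(-1/301349) = 12730337/22299826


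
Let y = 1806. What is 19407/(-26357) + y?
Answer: 47581335/26357 ≈ 1805.3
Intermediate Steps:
19407/(-26357) + y = 19407/(-26357) + 1806 = 19407*(-1/26357) + 1806 = -19407/26357 + 1806 = 47581335/26357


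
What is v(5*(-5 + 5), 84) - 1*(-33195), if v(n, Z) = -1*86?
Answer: 33109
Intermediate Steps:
v(n, Z) = -86
v(5*(-5 + 5), 84) - 1*(-33195) = -86 - 1*(-33195) = -86 + 33195 = 33109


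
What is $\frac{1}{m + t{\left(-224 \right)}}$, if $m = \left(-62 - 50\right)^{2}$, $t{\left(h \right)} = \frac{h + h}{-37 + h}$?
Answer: $\frac{261}{3274432} \approx 7.9709 \cdot 10^{-5}$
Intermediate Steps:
$t{\left(h \right)} = \frac{2 h}{-37 + h}$
$m = 12544$ ($m = \left(-112\right)^{2} = 12544$)
$\frac{1}{m + t{\left(-224 \right)}} = \frac{1}{12544 + 2 \left(-224\right) \frac{1}{-37 - 224}} = \frac{1}{12544 + 2 \left(-224\right) \frac{1}{-261}} = \frac{1}{12544 + 2 \left(-224\right) \left(- \frac{1}{261}\right)} = \frac{1}{12544 + \frac{448}{261}} = \frac{1}{\frac{3274432}{261}} = \frac{261}{3274432}$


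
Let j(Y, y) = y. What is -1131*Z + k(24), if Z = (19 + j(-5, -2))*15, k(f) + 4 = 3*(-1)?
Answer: -288412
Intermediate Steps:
k(f) = -7 (k(f) = -4 + 3*(-1) = -4 - 3 = -7)
Z = 255 (Z = (19 - 2)*15 = 17*15 = 255)
-1131*Z + k(24) = -1131*255 - 7 = -288405 - 7 = -288412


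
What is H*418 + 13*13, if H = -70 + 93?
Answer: 9783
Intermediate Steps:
H = 23
H*418 + 13*13 = 23*418 + 13*13 = 9614 + 169 = 9783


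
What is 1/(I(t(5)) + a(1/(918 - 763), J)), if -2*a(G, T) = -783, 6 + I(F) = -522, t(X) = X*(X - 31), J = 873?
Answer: -2/273 ≈ -0.0073260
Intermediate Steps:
t(X) = X*(-31 + X)
I(F) = -528 (I(F) = -6 - 522 = -528)
a(G, T) = 783/2 (a(G, T) = -½*(-783) = 783/2)
1/(I(t(5)) + a(1/(918 - 763), J)) = 1/(-528 + 783/2) = 1/(-273/2) = -2/273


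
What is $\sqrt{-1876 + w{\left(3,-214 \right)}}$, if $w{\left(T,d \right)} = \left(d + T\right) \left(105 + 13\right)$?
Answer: $i \sqrt{26774} \approx 163.63 i$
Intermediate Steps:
$w{\left(T,d \right)} = 118 T + 118 d$ ($w{\left(T,d \right)} = \left(T + d\right) 118 = 118 T + 118 d$)
$\sqrt{-1876 + w{\left(3,-214 \right)}} = \sqrt{-1876 + \left(118 \cdot 3 + 118 \left(-214\right)\right)} = \sqrt{-1876 + \left(354 - 25252\right)} = \sqrt{-1876 - 24898} = \sqrt{-26774} = i \sqrt{26774}$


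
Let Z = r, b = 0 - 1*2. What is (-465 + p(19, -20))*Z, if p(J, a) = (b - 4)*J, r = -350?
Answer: 202650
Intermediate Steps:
b = -2 (b = 0 - 2 = -2)
p(J, a) = -6*J (p(J, a) = (-2 - 4)*J = -6*J)
Z = -350
(-465 + p(19, -20))*Z = (-465 - 6*19)*(-350) = (-465 - 114)*(-350) = -579*(-350) = 202650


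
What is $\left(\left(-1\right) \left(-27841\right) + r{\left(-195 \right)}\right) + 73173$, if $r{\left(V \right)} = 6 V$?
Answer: $99844$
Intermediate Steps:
$\left(\left(-1\right) \left(-27841\right) + r{\left(-195 \right)}\right) + 73173 = \left(\left(-1\right) \left(-27841\right) + 6 \left(-195\right)\right) + 73173 = \left(27841 - 1170\right) + 73173 = 26671 + 73173 = 99844$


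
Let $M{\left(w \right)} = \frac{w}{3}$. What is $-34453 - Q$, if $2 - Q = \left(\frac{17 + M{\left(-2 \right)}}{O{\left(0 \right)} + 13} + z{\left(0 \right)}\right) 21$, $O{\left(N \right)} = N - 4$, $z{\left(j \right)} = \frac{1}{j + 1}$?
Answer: $- \frac{309563}{9} \approx -34396.0$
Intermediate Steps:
$z{\left(j \right)} = \frac{1}{1 + j}$
$M{\left(w \right)} = \frac{w}{3}$ ($M{\left(w \right)} = w \frac{1}{3} = \frac{w}{3}$)
$O{\left(N \right)} = -4 + N$
$Q = - \frac{514}{9}$ ($Q = 2 - \left(\frac{17 + \frac{1}{3} \left(-2\right)}{\left(-4 + 0\right) + 13} + \frac{1}{1 + 0}\right) 21 = 2 - \left(\frac{17 - \frac{2}{3}}{-4 + 13} + 1^{-1}\right) 21 = 2 - \left(\frac{49}{3 \cdot 9} + 1\right) 21 = 2 - \left(\frac{49}{3} \cdot \frac{1}{9} + 1\right) 21 = 2 - \left(\frac{49}{27} + 1\right) 21 = 2 - \frac{76}{27} \cdot 21 = 2 - \frac{532}{9} = - \frac{514}{9} \approx -57.111$)
$-34453 - Q = -34453 - - \frac{514}{9} = -34453 + \frac{514}{9} = - \frac{309563}{9}$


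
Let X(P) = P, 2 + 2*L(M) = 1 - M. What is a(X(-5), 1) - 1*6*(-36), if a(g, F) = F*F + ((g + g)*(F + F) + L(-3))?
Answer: 198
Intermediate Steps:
L(M) = -½ - M/2 (L(M) = -1 + (1 - M)/2 = -1 + (½ - M/2) = -½ - M/2)
a(g, F) = 1 + F² + 4*F*g (a(g, F) = F*F + ((g + g)*(F + F) + (-½ - ½*(-3))) = F² + ((2*g)*(2*F) + (-½ + 3/2)) = F² + (4*F*g + 1) = F² + (1 + 4*F*g) = 1 + F² + 4*F*g)
a(X(-5), 1) - 1*6*(-36) = (1 + 1² + 4*1*(-5)) - 1*6*(-36) = (1 + 1 - 20) - 6*(-36) = -18 + 216 = 198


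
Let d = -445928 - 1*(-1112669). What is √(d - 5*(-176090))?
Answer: √1547191 ≈ 1243.9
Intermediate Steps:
d = 666741 (d = -445928 + 1112669 = 666741)
√(d - 5*(-176090)) = √(666741 - 5*(-176090)) = √(666741 + 880450) = √1547191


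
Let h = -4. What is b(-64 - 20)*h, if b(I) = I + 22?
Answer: 248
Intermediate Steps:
b(I) = 22 + I
b(-64 - 20)*h = (22 + (-64 - 20))*(-4) = (22 - 84)*(-4) = -62*(-4) = 248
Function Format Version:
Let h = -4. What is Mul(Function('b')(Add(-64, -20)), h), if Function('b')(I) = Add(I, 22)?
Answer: 248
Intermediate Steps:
Function('b')(I) = Add(22, I)
Mul(Function('b')(Add(-64, -20)), h) = Mul(Add(22, Add(-64, -20)), -4) = Mul(Add(22, -84), -4) = Mul(-62, -4) = 248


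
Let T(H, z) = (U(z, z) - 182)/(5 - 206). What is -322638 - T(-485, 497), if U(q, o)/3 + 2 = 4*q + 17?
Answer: -64844411/201 ≈ -3.2261e+5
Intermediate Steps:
U(q, o) = 45 + 12*q (U(q, o) = -6 + 3*(4*q + 17) = -6 + 3*(17 + 4*q) = -6 + (51 + 12*q) = 45 + 12*q)
T(H, z) = 137/201 - 4*z/67 (T(H, z) = ((45 + 12*z) - 182)/(5 - 206) = (-137 + 12*z)/(-201) = (-137 + 12*z)*(-1/201) = 137/201 - 4*z/67)
-322638 - T(-485, 497) = -322638 - (137/201 - 4/67*497) = -322638 - (137/201 - 1988/67) = -322638 - 1*(-5827/201) = -322638 + 5827/201 = -64844411/201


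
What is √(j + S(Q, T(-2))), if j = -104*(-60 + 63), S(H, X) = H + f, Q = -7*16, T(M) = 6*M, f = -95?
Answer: I*√519 ≈ 22.782*I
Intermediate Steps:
Q = -112
S(H, X) = -95 + H (S(H, X) = H - 95 = -95 + H)
j = -312 (j = -104*3 = -312)
√(j + S(Q, T(-2))) = √(-312 + (-95 - 112)) = √(-312 - 207) = √(-519) = I*√519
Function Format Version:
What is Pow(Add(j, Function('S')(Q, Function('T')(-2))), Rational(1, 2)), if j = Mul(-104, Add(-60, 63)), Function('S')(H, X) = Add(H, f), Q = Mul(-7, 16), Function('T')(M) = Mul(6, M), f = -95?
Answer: Mul(I, Pow(519, Rational(1, 2))) ≈ Mul(22.782, I)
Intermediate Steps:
Q = -112
Function('S')(H, X) = Add(-95, H) (Function('S')(H, X) = Add(H, -95) = Add(-95, H))
j = -312 (j = Mul(-104, 3) = -312)
Pow(Add(j, Function('S')(Q, Function('T')(-2))), Rational(1, 2)) = Pow(Add(-312, Add(-95, -112)), Rational(1, 2)) = Pow(Add(-312, -207), Rational(1, 2)) = Pow(-519, Rational(1, 2)) = Mul(I, Pow(519, Rational(1, 2)))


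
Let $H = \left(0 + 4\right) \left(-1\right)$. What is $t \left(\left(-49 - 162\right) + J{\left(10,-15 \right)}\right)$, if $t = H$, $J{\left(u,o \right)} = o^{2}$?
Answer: $-56$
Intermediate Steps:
$H = -4$ ($H = 4 \left(-1\right) = -4$)
$t = -4$
$t \left(\left(-49 - 162\right) + J{\left(10,-15 \right)}\right) = - 4 \left(\left(-49 - 162\right) + \left(-15\right)^{2}\right) = - 4 \left(-211 + 225\right) = \left(-4\right) 14 = -56$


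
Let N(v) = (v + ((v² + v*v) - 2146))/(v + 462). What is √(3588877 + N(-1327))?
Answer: 2*√26822440903/173 ≈ 1893.4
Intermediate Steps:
N(v) = (-2146 + v + 2*v²)/(462 + v) (N(v) = (v + ((v² + v²) - 2146))/(462 + v) = (v + (2*v² - 2146))/(462 + v) = (v + (-2146 + 2*v²))/(462 + v) = (-2146 + v + 2*v²)/(462 + v))
√(3588877 + N(-1327)) = √(3588877 + (-2146 - 1327 + 2*(-1327)²)/(462 - 1327)) = √(3588877 + (-2146 - 1327 + 2*1760929)/(-865)) = √(3588877 - (-2146 - 1327 + 3521858)/865) = √(3588877 - 1/865*3518385) = √(3588877 - 703677/173) = √(620172044/173) = 2*√26822440903/173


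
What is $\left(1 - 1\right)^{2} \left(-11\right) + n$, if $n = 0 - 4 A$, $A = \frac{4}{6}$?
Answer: $- \frac{8}{3} \approx -2.6667$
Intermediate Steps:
$A = \frac{2}{3}$ ($A = 4 \cdot \frac{1}{6} = \frac{2}{3} \approx 0.66667$)
$n = - \frac{8}{3}$ ($n = 0 - \frac{8}{3} = - \frac{8}{3} \approx -2.6667$)
$\left(1 - 1\right)^{2} \left(-11\right) + n = \left(1 - 1\right)^{2} \left(-11\right) - \frac{8}{3} = 0^{2} \left(-11\right) - \frac{8}{3} = 0 \left(-11\right) - \frac{8}{3} = 0 - \frac{8}{3} = - \frac{8}{3}$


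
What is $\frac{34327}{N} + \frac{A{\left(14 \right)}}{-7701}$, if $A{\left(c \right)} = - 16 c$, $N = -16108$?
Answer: $- \frac{260744035}{124047708} \approx -2.102$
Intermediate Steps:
$\frac{34327}{N} + \frac{A{\left(14 \right)}}{-7701} = \frac{34327}{-16108} + \frac{\left(-16\right) 14}{-7701} = 34327 \left(- \frac{1}{16108}\right) - - \frac{224}{7701} = - \frac{34327}{16108} + \frac{224}{7701} = - \frac{260744035}{124047708}$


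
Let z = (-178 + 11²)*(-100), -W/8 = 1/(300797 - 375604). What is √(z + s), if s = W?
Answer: 2*√7974424479439/74807 ≈ 75.498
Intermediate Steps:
W = 8/74807 (W = -8/(300797 - 375604) = -8/(-74807) = -8*(-1/74807) = 8/74807 ≈ 0.00010694)
s = 8/74807 ≈ 0.00010694
z = 5700 (z = (-178 + 121)*(-100) = -57*(-100) = 5700)
√(z + s) = √(5700 + 8/74807) = √(426399908/74807) = 2*√7974424479439/74807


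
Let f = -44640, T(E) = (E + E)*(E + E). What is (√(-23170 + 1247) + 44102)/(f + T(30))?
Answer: -22051/20520 - I*√21923/41040 ≈ -1.0746 - 0.0036078*I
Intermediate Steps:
T(E) = 4*E² (T(E) = (2*E)*(2*E) = 4*E²)
(√(-23170 + 1247) + 44102)/(f + T(30)) = (√(-23170 + 1247) + 44102)/(-44640 + 4*30²) = (√(-21923) + 44102)/(-44640 + 4*900) = (I*√21923 + 44102)/(-44640 + 3600) = (44102 + I*√21923)/(-41040) = (44102 + I*√21923)*(-1/41040) = -22051/20520 - I*√21923/41040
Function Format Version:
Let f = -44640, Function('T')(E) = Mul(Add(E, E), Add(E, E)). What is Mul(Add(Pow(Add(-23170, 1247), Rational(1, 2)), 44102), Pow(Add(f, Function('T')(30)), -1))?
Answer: Add(Rational(-22051, 20520), Mul(Rational(-1, 41040), I, Pow(21923, Rational(1, 2)))) ≈ Add(-1.0746, Mul(-0.0036078, I))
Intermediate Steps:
Function('T')(E) = Mul(4, Pow(E, 2)) (Function('T')(E) = Mul(Mul(2, E), Mul(2, E)) = Mul(4, Pow(E, 2)))
Mul(Add(Pow(Add(-23170, 1247), Rational(1, 2)), 44102), Pow(Add(f, Function('T')(30)), -1)) = Mul(Add(Pow(Add(-23170, 1247), Rational(1, 2)), 44102), Pow(Add(-44640, Mul(4, Pow(30, 2))), -1)) = Mul(Add(Pow(-21923, Rational(1, 2)), 44102), Pow(Add(-44640, Mul(4, 900)), -1)) = Mul(Add(Mul(I, Pow(21923, Rational(1, 2))), 44102), Pow(Add(-44640, 3600), -1)) = Mul(Add(44102, Mul(I, Pow(21923, Rational(1, 2)))), Pow(-41040, -1)) = Mul(Add(44102, Mul(I, Pow(21923, Rational(1, 2)))), Rational(-1, 41040)) = Add(Rational(-22051, 20520), Mul(Rational(-1, 41040), I, Pow(21923, Rational(1, 2))))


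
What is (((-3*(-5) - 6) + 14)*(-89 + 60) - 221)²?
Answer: 788544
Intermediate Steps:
(((-3*(-5) - 6) + 14)*(-89 + 60) - 221)² = (((15 - 6) + 14)*(-29) - 221)² = ((9 + 14)*(-29) - 221)² = (23*(-29) - 221)² = (-667 - 221)² = (-888)² = 788544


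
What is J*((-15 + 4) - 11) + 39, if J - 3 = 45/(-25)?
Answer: 63/5 ≈ 12.600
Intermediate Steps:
J = 6/5 (J = 3 + 45/(-25) = 3 + 45*(-1/25) = 3 - 9/5 = 6/5 ≈ 1.2000)
J*((-15 + 4) - 11) + 39 = 6*((-15 + 4) - 11)/5 + 39 = 6*(-11 - 11)/5 + 39 = (6/5)*(-22) + 39 = -132/5 + 39 = 63/5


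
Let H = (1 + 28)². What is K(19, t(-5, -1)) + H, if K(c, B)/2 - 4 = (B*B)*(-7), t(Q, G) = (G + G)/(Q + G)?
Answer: 7627/9 ≈ 847.44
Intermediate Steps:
t(Q, G) = 2*G/(G + Q) (t(Q, G) = (2*G)/(G + Q) = 2*G/(G + Q))
H = 841 (H = 29² = 841)
K(c, B) = 8 - 14*B² (K(c, B) = 8 + 2*((B*B)*(-7)) = 8 + 2*(B²*(-7)) = 8 + 2*(-7*B²) = 8 - 14*B²)
K(19, t(-5, -1)) + H = (8 - 14*4/(-1 - 5)²) + 841 = (8 - 14*(2*(-1)/(-6))²) + 841 = (8 - 14*(2*(-1)*(-⅙))²) + 841 = (8 - 14*(⅓)²) + 841 = (8 - 14*⅑) + 841 = (8 - 14/9) + 841 = 58/9 + 841 = 7627/9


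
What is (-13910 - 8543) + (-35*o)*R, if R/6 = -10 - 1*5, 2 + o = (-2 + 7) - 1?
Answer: -16153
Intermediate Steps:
o = 2 (o = -2 + ((-2 + 7) - 1) = -2 + (5 - 1) = -2 + 4 = 2)
R = -90 (R = 6*(-10 - 1*5) = 6*(-10 - 5) = 6*(-15) = -90)
(-13910 - 8543) + (-35*o)*R = (-13910 - 8543) - 35*2*(-90) = -22453 - 70*(-90) = -22453 + 6300 = -16153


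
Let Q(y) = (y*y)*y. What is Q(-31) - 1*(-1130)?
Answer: -28661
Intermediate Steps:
Q(y) = y³ (Q(y) = y²*y = y³)
Q(-31) - 1*(-1130) = (-31)³ - 1*(-1130) = -29791 + 1130 = -28661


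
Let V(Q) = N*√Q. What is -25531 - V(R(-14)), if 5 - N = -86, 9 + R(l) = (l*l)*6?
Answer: -25531 - 91*√1167 ≈ -28640.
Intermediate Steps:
R(l) = -9 + 6*l² (R(l) = -9 + (l*l)*6 = -9 + l²*6 = -9 + 6*l²)
N = 91 (N = 5 - 1*(-86) = 5 + 86 = 91)
V(Q) = 91*√Q
-25531 - V(R(-14)) = -25531 - 91*√(-9 + 6*(-14)²) = -25531 - 91*√(-9 + 6*196) = -25531 - 91*√(-9 + 1176) = -25531 - 91*√1167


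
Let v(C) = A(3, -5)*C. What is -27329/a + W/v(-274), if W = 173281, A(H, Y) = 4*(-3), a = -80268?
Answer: 1166564755/21993432 ≈ 53.042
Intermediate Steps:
A(H, Y) = -12
v(C) = -12*C
-27329/a + W/v(-274) = -27329/(-80268) + 173281/((-12*(-274))) = -27329*(-1/80268) + 173281/3288 = 27329/80268 + 173281*(1/3288) = 27329/80268 + 173281/3288 = 1166564755/21993432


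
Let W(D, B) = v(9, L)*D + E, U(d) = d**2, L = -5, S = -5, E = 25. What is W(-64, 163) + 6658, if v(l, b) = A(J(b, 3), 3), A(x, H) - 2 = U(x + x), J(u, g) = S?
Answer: 155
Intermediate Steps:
J(u, g) = -5
A(x, H) = 2 + 4*x**2 (A(x, H) = 2 + (x + x)**2 = 2 + (2*x)**2 = 2 + 4*x**2)
v(l, b) = 102 (v(l, b) = 2 + 4*(-5)**2 = 2 + 4*25 = 2 + 100 = 102)
W(D, B) = 25 + 102*D (W(D, B) = 102*D + 25 = 25 + 102*D)
W(-64, 163) + 6658 = (25 + 102*(-64)) + 6658 = (25 - 6528) + 6658 = -6503 + 6658 = 155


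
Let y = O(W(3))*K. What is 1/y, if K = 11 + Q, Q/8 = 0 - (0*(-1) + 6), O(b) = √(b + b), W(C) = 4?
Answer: -√2/148 ≈ -0.0095555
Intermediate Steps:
O(b) = √2*√b (O(b) = √(2*b) = √2*√b)
Q = -48 (Q = 8*(0 - (0*(-1) + 6)) = 8*(0 - (0 + 6)) = 8*(0 - 1*6) = 8*(0 - 6) = 8*(-6) = -48)
K = -37 (K = 11 - 48 = -37)
y = -74*√2 (y = (√2*√4)*(-37) = (√2*2)*(-37) = (2*√2)*(-37) = -74*√2 ≈ -104.65)
1/y = 1/(-74*√2) = -√2/148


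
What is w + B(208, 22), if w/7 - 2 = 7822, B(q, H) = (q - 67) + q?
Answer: 55117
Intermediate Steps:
B(q, H) = -67 + 2*q (B(q, H) = (-67 + q) + q = -67 + 2*q)
w = 54768 (w = 14 + 7*7822 = 14 + 54754 = 54768)
w + B(208, 22) = 54768 + (-67 + 2*208) = 54768 + (-67 + 416) = 54768 + 349 = 55117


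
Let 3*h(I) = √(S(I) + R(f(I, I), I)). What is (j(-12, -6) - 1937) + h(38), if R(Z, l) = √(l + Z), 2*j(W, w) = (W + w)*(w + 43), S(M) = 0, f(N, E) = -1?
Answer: -2270 + 37^(¼)/3 ≈ -2269.2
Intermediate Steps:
j(W, w) = (43 + w)*(W + w)/2 (j(W, w) = ((W + w)*(w + 43))/2 = ((W + w)*(43 + w))/2 = ((43 + w)*(W + w))/2 = (43 + w)*(W + w)/2)
R(Z, l) = √(Z + l)
h(I) = (-1 + I)^(¼)/3 (h(I) = √(0 + √(-1 + I))/3 = √(√(-1 + I))/3 = (-1 + I)^(¼)/3)
(j(-12, -6) - 1937) + h(38) = (((½)*(-6)² + (43/2)*(-12) + (43/2)*(-6) + (½)*(-12)*(-6)) - 1937) + (-1 + 38)^(¼)/3 = (((½)*36 - 258 - 129 + 36) - 1937) + 37^(¼)/3 = ((18 - 258 - 129 + 36) - 1937) + 37^(¼)/3 = (-333 - 1937) + 37^(¼)/3 = -2270 + 37^(¼)/3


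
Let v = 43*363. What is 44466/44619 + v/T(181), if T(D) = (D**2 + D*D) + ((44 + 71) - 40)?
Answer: 1204431391/975624181 ≈ 1.2345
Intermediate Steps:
T(D) = 75 + 2*D**2 (T(D) = (D**2 + D**2) + (115 - 40) = 2*D**2 + 75 = 75 + 2*D**2)
v = 15609
44466/44619 + v/T(181) = 44466/44619 + 15609/(75 + 2*181**2) = 44466*(1/44619) + 15609/(75 + 2*32761) = 14822/14873 + 15609/(75 + 65522) = 14822/14873 + 15609/65597 = 1204431391/975624181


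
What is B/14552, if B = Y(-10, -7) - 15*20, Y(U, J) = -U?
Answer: -145/7276 ≈ -0.019929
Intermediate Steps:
B = -290 (B = -1*(-10) - 15*20 = 10 - 300 = -290)
B/14552 = -290/14552 = -290*1/14552 = -145/7276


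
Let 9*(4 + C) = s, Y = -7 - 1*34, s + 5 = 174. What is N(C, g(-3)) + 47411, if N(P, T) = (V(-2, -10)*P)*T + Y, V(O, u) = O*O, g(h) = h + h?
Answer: 141046/3 ≈ 47015.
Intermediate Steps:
s = 169 (s = -5 + 174 = 169)
g(h) = 2*h
Y = -41 (Y = -7 - 34 = -41)
C = 133/9 (C = -4 + (⅑)*169 = -4 + 169/9 = 133/9 ≈ 14.778)
V(O, u) = O²
N(P, T) = -41 + 4*P*T (N(P, T) = ((-2)²*P)*T - 41 = (4*P)*T - 41 = 4*P*T - 41 = -41 + 4*P*T)
N(C, g(-3)) + 47411 = (-41 + 4*(133/9)*(2*(-3))) + 47411 = (-41 + 4*(133/9)*(-6)) + 47411 = (-41 - 1064/3) + 47411 = -1187/3 + 47411 = 141046/3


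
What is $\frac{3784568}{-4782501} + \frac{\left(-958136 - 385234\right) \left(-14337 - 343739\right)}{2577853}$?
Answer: $\frac{2300509794612483616}{12328584550353} \approx 1.866 \cdot 10^{5}$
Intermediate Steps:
$\frac{3784568}{-4782501} + \frac{\left(-958136 - 385234\right) \left(-14337 - 343739\right)}{2577853} = 3784568 \left(- \frac{1}{4782501}\right) + \left(-1343370\right) \left(-358076\right) \frac{1}{2577853} = - \frac{3784568}{4782501} + 481028556120 \cdot \frac{1}{2577853} = - \frac{3784568}{4782501} + \frac{481028556120}{2577853} = \frac{2300509794612483616}{12328584550353}$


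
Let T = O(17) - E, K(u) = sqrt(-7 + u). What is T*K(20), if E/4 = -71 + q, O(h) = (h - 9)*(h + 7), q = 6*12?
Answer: 188*sqrt(13) ≈ 677.84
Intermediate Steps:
q = 72
O(h) = (-9 + h)*(7 + h)
E = 4 (E = 4*(-71 + 72) = 4*1 = 4)
T = 188 (T = (-63 + 17**2 - 2*17) - 1*4 = (-63 + 289 - 34) - 4 = 192 - 4 = 188)
T*K(20) = 188*sqrt(-7 + 20) = 188*sqrt(13)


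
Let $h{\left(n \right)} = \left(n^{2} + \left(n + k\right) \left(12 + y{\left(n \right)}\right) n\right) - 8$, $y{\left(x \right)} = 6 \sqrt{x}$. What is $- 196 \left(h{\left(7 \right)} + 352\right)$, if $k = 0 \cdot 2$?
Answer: $-192276 - 57624 \sqrt{7} \approx -3.4474 \cdot 10^{5}$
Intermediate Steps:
$k = 0$
$h{\left(n \right)} = -8 + n^{2} + n^{2} \left(12 + 6 \sqrt{n}\right)$ ($h{\left(n \right)} = \left(n^{2} + \left(n + 0\right) \left(12 + 6 \sqrt{n}\right) n\right) - 8 = \left(n^{2} + n \left(12 + 6 \sqrt{n}\right) n\right) - 8 = \left(n^{2} + n^{2} \left(12 + 6 \sqrt{n}\right)\right) - 8 = -8 + n^{2} + n^{2} \left(12 + 6 \sqrt{n}\right)$)
$- 196 \left(h{\left(7 \right)} + 352\right) = - 196 \left(\left(-8 + 6 \cdot 7^{\frac{5}{2}} + 13 \cdot 7^{2}\right) + 352\right) = - 196 \left(\left(-8 + 6 \cdot 49 \sqrt{7} + 13 \cdot 49\right) + 352\right) = - 196 \left(\left(-8 + 294 \sqrt{7} + 637\right) + 352\right) = - 196 \left(\left(629 + 294 \sqrt{7}\right) + 352\right) = - 196 \left(981 + 294 \sqrt{7}\right) = -192276 - 57624 \sqrt{7}$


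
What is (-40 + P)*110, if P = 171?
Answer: 14410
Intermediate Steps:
(-40 + P)*110 = (-40 + 171)*110 = 131*110 = 14410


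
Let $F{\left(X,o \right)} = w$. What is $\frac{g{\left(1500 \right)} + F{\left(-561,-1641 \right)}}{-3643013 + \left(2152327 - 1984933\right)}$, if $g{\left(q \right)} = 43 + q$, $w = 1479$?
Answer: $- \frac{3022}{3475619} \approx -0.00086949$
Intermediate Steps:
$F{\left(X,o \right)} = 1479$
$\frac{g{\left(1500 \right)} + F{\left(-561,-1641 \right)}}{-3643013 + \left(2152327 - 1984933\right)} = \frac{\left(43 + 1500\right) + 1479}{-3643013 + \left(2152327 - 1984933\right)} = \frac{1543 + 1479}{-3643013 + 167394} = \frac{3022}{-3475619} = 3022 \left(- \frac{1}{3475619}\right) = - \frac{3022}{3475619}$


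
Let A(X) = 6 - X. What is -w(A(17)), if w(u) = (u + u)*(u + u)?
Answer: -484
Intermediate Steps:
w(u) = 4*u**2 (w(u) = (2*u)*(2*u) = 4*u**2)
-w(A(17)) = -4*(6 - 1*17)**2 = -4*(6 - 17)**2 = -4*(-11)**2 = -4*121 = -1*484 = -484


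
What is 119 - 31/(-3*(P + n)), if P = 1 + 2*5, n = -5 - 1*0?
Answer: 2173/18 ≈ 120.72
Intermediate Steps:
n = -5 (n = -5 + 0 = -5)
P = 11 (P = 1 + 10 = 11)
119 - 31/(-3*(P + n)) = 119 - 31/(-3*(11 - 5)) = 119 - 31/(-3*6) = 119 - 31/(-18) = 119 - 1/18*(-31) = 119 + 31/18 = 2173/18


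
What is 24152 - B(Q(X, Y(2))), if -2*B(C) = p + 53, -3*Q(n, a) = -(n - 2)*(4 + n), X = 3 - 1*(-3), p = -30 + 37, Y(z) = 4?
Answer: 24182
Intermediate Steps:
p = 7
X = 6 (X = 3 + 3 = 6)
Q(n, a) = (-2 + n)*(4 + n)/3 (Q(n, a) = -(-1)*(n - 2)*(4 + n)/3 = -(-1)*(-2 + n)*(4 + n)/3 = (-2 + n)*(4 + n)/3)
B(C) = -30 (B(C) = -(7 + 53)/2 = -1/2*60 = -30)
24152 - B(Q(X, Y(2))) = 24152 - 1*(-30) = 24152 + 30 = 24182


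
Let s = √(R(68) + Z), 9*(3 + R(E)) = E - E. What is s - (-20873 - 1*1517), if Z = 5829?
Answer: 22390 + √5826 ≈ 22466.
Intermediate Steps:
R(E) = -3 (R(E) = -3 + (E - E)/9 = -3 + (⅑)*0 = -3 + 0 = -3)
s = √5826 (s = √(-3 + 5829) = √5826 ≈ 76.328)
s - (-20873 - 1*1517) = √5826 - (-20873 - 1*1517) = √5826 - (-20873 - 1517) = √5826 - 1*(-22390) = √5826 + 22390 = 22390 + √5826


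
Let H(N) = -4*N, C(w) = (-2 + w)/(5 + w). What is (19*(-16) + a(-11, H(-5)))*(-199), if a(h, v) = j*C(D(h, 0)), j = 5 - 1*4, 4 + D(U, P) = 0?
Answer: 61690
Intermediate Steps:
D(U, P) = -4 (D(U, P) = -4 + 0 = -4)
C(w) = (-2 + w)/(5 + w)
j = 1 (j = 5 - 4 = 1)
a(h, v) = -6 (a(h, v) = 1*((-2 - 4)/(5 - 4)) = 1*(-6/1) = 1*(1*(-6)) = 1*(-6) = -6)
(19*(-16) + a(-11, H(-5)))*(-199) = (19*(-16) - 6)*(-199) = (-304 - 6)*(-199) = -310*(-199) = 61690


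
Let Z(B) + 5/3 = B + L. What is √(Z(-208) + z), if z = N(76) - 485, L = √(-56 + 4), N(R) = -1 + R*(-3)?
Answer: √(-8313 + 18*I*√13)/3 ≈ 0.11863 + 30.392*I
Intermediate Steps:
N(R) = -1 - 3*R
L = 2*I*√13 (L = √(-52) = 2*I*√13 ≈ 7.2111*I)
Z(B) = -5/3 + B + 2*I*√13 (Z(B) = -5/3 + (B + 2*I*√13) = -5/3 + B + 2*I*√13)
z = -714 (z = (-1 - 3*76) - 485 = (-1 - 228) - 485 = -229 - 485 = -714)
√(Z(-208) + z) = √((-5/3 - 208 + 2*I*√13) - 714) = √((-629/3 + 2*I*√13) - 714) = √(-2771/3 + 2*I*√13)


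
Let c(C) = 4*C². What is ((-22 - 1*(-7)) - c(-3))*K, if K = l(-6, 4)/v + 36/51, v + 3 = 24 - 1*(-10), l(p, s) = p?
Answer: -810/31 ≈ -26.129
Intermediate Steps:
v = 31 (v = -3 + (24 - 1*(-10)) = -3 + (24 + 10) = -3 + 34 = 31)
K = 270/527 (K = -6/31 + 36/51 = -6*1/31 + 36*(1/51) = -6/31 + 12/17 = 270/527 ≈ 0.51233)
((-22 - 1*(-7)) - c(-3))*K = ((-22 - 1*(-7)) - 4*(-3)²)*(270/527) = ((-22 + 7) - 4*9)*(270/527) = (-15 - 1*36)*(270/527) = (-15 - 36)*(270/527) = -51*270/527 = -810/31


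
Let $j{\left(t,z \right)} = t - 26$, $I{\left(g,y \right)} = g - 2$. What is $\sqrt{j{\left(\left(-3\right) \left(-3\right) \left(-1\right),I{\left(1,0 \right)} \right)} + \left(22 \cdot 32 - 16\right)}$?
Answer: $\sqrt{653} \approx 25.554$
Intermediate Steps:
$I{\left(g,y \right)} = -2 + g$
$j{\left(t,z \right)} = -26 + t$
$\sqrt{j{\left(\left(-3\right) \left(-3\right) \left(-1\right),I{\left(1,0 \right)} \right)} + \left(22 \cdot 32 - 16\right)} = \sqrt{\left(-26 + \left(-3\right) \left(-3\right) \left(-1\right)\right) + \left(22 \cdot 32 - 16\right)} = \sqrt{\left(-26 + 9 \left(-1\right)\right) + \left(704 - 16\right)} = \sqrt{\left(-26 - 9\right) + 688} = \sqrt{-35 + 688} = \sqrt{653}$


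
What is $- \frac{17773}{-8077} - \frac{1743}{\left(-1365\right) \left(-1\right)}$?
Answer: $\frac{484854}{525005} \approx 0.92352$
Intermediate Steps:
$- \frac{17773}{-8077} - \frac{1743}{\left(-1365\right) \left(-1\right)} = \left(-17773\right) \left(- \frac{1}{8077}\right) - \frac{1743}{1365} = \frac{17773}{8077} - \frac{83}{65} = \frac{484854}{525005}$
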